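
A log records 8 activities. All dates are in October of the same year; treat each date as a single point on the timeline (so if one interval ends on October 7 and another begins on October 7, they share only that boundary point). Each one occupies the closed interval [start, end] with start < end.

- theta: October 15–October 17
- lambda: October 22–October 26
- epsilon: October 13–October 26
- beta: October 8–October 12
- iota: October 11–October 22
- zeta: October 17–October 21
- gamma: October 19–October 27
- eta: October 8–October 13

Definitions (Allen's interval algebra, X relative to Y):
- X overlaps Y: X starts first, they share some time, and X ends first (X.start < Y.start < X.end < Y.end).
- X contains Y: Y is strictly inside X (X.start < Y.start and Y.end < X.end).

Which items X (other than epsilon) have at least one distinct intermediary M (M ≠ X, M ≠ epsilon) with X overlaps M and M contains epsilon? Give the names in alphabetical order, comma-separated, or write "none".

Target epsilon = [October 13, October 26].
Intermediaries M with M contains epsilon: none.
Union: none.

none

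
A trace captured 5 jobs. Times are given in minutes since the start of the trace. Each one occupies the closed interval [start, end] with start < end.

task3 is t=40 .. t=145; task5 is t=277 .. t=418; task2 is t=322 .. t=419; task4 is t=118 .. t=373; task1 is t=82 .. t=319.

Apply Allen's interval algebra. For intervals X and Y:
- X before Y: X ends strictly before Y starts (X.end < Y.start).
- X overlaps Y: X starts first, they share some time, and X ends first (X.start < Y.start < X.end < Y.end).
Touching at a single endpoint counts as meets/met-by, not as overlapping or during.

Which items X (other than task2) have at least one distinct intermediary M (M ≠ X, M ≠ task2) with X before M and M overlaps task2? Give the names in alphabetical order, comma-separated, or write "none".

Target task2 = [t=322, t=419].
Intermediaries M with M overlaps task2: task4, task5.
Via task4 — items with X before task4: none.
Via task5 — items with X before task5: task3.
Union: task3.

task3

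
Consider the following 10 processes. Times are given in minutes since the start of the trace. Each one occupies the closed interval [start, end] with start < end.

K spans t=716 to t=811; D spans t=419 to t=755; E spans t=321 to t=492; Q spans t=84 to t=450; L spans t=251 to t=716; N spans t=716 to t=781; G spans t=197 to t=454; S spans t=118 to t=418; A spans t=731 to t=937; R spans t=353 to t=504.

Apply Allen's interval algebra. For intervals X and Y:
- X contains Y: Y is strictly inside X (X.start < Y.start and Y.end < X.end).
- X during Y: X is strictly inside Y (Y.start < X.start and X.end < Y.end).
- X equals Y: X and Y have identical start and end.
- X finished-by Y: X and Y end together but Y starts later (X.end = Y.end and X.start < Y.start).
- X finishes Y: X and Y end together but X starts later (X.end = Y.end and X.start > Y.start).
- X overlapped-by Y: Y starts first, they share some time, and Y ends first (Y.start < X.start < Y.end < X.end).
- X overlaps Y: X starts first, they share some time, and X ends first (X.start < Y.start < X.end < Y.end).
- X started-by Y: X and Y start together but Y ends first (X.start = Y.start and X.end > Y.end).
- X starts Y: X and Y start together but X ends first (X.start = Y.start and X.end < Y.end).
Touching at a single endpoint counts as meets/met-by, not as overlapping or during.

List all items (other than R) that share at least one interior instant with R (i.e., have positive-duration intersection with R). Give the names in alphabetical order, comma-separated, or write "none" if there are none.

Target R = [t=353, t=504].
A [t=731, t=937] → after → no.
D [t=419, t=755] → overlapped-by → yes.
E [t=321, t=492] → overlaps → yes.
G [t=197, t=454] → overlaps → yes.
K [t=716, t=811] → after → no.
L [t=251, t=716] → contains → yes.
N [t=716, t=781] → after → no.
Q [t=84, t=450] → overlaps → yes.
S [t=118, t=418] → overlaps → yes.
Result: D, E, G, L, Q, S.

D, E, G, L, Q, S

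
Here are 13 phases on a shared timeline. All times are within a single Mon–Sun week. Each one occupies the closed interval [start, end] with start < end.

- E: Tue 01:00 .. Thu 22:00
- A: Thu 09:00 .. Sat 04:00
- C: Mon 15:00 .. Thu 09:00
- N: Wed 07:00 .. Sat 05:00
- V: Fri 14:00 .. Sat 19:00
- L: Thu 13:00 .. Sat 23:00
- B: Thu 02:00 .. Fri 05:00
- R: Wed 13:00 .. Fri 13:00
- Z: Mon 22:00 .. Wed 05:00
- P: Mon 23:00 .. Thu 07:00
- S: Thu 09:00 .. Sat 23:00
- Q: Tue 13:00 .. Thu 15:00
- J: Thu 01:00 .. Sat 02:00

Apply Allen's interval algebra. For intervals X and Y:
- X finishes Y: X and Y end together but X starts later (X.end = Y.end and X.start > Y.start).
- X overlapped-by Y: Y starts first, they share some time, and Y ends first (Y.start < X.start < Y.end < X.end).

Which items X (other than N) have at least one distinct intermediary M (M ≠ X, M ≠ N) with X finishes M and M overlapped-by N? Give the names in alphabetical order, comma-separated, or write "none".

Target N = [Wed 07:00, Sat 05:00].
Intermediaries M with M overlapped-by N: L, S, V.
Via L — items with X finishes L: none.
Via S — items with X finishes S: L.
Via V — items with X finishes V: none.
Union: L.

L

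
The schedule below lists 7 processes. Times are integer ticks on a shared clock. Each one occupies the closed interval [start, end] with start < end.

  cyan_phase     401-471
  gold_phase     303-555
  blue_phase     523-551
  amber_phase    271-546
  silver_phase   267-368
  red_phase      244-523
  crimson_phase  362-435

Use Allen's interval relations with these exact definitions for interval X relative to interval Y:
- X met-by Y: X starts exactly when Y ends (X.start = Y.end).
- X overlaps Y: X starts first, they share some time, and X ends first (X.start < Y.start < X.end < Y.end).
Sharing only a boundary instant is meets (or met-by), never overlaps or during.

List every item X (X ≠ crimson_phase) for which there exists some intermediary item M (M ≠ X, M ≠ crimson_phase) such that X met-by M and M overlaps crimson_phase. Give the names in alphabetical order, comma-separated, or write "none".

none

Target crimson_phase = [362, 435].
Intermediaries M with M overlaps crimson_phase: silver_phase.
Via silver_phase — items with X met-by silver_phase: none.
Union: none.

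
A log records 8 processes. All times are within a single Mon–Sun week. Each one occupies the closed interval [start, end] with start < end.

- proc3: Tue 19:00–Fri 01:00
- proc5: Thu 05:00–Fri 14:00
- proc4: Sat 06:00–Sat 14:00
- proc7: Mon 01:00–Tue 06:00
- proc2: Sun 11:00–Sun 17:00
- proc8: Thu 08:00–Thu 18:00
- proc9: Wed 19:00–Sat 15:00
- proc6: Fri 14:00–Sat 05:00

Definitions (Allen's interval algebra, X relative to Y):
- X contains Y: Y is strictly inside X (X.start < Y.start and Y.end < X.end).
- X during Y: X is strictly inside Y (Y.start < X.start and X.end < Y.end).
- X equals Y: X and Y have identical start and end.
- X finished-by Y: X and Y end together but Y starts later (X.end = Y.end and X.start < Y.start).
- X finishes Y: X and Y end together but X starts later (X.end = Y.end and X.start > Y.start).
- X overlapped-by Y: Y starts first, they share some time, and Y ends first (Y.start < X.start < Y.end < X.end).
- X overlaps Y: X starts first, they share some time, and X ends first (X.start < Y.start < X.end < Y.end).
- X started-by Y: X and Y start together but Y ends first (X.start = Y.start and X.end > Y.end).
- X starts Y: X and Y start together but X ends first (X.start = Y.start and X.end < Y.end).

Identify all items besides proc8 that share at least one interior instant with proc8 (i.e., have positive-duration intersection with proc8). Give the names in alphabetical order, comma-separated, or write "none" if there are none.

Target proc8 = [Thu 08:00, Thu 18:00].
proc2 [Sun 11:00, Sun 17:00] → after → no.
proc3 [Tue 19:00, Fri 01:00] → contains → yes.
proc4 [Sat 06:00, Sat 14:00] → after → no.
proc5 [Thu 05:00, Fri 14:00] → contains → yes.
proc6 [Fri 14:00, Sat 05:00] → after → no.
proc7 [Mon 01:00, Tue 06:00] → before → no.
proc9 [Wed 19:00, Sat 15:00] → contains → yes.
Result: proc3, proc5, proc9.

proc3, proc5, proc9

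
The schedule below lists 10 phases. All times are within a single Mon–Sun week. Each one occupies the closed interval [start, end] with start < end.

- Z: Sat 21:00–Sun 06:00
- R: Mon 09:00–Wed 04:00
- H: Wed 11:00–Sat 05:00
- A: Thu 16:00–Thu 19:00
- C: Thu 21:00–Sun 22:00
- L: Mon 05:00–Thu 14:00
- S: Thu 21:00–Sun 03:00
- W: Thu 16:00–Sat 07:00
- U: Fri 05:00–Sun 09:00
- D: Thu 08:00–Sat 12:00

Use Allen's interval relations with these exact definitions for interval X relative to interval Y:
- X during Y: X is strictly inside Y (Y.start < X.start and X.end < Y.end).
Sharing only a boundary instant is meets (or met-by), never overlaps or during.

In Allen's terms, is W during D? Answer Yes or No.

Yes

W = [Thu 16:00, Sat 07:00], D = [Thu 08:00, Sat 12:00].
Actual relation of W to D: during.
Asked whether 'during' holds → Yes.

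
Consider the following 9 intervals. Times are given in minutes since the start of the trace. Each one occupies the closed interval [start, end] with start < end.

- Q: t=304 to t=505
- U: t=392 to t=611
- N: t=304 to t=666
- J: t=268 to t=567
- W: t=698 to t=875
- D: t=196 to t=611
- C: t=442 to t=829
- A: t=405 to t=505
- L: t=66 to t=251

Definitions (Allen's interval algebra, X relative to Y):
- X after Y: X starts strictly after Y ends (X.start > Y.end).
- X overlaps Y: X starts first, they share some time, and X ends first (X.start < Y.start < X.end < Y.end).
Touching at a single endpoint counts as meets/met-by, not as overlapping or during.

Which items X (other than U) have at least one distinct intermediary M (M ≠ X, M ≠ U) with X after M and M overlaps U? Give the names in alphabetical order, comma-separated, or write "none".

W

Target U = [t=392, t=611].
Intermediaries M with M overlaps U: J, Q.
Via J — items with X after J: W.
Via Q — items with X after Q: W.
Union: W.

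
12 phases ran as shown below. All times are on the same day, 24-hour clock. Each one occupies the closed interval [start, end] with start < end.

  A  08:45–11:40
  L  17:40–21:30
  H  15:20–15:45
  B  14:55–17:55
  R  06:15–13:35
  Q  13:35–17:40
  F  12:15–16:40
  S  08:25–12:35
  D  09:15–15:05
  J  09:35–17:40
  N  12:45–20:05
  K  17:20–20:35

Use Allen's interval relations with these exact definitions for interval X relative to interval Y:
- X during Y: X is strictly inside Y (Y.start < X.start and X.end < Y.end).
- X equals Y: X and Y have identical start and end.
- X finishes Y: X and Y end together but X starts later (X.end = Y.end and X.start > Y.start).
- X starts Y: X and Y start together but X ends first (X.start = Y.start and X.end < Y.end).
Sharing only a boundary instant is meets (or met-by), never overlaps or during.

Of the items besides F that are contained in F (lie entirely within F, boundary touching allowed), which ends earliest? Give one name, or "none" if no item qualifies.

H

Target F = [12:15, 16:40].
A [08:45, 11:40] → before → excluded.
B [14:55, 17:55] → overlapped-by → excluded.
D [09:15, 15:05] → overlaps → excluded.
H [15:20, 15:45] → during → candidate.
J [09:35, 17:40] → contains → excluded.
K [17:20, 20:35] → after → excluded.
L [17:40, 21:30] → after → excluded.
N [12:45, 20:05] → overlapped-by → excluded.
Q [13:35, 17:40] → overlapped-by → excluded.
R [06:15, 13:35] → overlaps → excluded.
S [08:25, 12:35] → overlaps → excluded.
Among candidates, earliest end is 15:45 → H.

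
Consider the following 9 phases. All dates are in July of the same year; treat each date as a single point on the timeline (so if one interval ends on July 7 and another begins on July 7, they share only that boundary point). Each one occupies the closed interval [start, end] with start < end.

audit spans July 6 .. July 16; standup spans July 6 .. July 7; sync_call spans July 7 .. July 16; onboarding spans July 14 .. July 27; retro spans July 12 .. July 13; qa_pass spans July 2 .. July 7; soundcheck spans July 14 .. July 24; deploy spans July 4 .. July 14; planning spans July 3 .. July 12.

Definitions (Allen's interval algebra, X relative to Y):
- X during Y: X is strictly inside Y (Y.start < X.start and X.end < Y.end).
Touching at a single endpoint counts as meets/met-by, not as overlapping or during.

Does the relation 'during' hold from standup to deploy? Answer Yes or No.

standup = [July 6, July 7], deploy = [July 4, July 14].
Actual relation of standup to deploy: during.
Asked whether 'during' holds → Yes.

Yes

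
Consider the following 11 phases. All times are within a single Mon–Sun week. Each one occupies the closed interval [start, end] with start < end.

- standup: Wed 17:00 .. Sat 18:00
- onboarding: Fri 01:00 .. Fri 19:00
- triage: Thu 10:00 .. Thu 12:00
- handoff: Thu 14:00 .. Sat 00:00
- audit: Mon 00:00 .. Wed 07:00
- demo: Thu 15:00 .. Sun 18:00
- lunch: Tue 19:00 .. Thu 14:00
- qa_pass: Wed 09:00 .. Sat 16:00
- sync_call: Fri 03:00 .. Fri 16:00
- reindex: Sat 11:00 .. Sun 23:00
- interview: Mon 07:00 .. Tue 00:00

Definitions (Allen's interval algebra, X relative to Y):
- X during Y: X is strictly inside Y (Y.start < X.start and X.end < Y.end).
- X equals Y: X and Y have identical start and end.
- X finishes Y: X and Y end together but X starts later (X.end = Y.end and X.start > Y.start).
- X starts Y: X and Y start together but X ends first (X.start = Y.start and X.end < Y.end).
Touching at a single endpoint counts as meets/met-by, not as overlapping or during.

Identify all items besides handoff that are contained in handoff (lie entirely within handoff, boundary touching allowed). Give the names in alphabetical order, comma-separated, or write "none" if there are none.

Target handoff = [Thu 14:00, Sat 00:00].
audit [Mon 00:00, Wed 07:00] → before → no.
demo [Thu 15:00, Sun 18:00] → overlapped-by → no.
interview [Mon 07:00, Tue 00:00] → before → no.
lunch [Tue 19:00, Thu 14:00] → meets → no.
onboarding [Fri 01:00, Fri 19:00] → during → yes.
qa_pass [Wed 09:00, Sat 16:00] → contains → no.
reindex [Sat 11:00, Sun 23:00] → after → no.
standup [Wed 17:00, Sat 18:00] → contains → no.
sync_call [Fri 03:00, Fri 16:00] → during → yes.
triage [Thu 10:00, Thu 12:00] → before → no.
Result: onboarding, sync_call.

onboarding, sync_call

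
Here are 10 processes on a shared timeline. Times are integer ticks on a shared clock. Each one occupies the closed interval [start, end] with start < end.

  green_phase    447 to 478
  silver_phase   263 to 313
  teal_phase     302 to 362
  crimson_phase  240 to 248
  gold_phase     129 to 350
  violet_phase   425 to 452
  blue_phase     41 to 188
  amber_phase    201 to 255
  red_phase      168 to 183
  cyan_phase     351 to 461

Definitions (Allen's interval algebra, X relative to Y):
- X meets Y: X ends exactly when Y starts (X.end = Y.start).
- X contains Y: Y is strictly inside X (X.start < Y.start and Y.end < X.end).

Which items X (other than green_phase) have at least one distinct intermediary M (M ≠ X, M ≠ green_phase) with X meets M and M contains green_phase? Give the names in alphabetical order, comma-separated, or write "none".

Target green_phase = [447, 478].
Intermediaries M with M contains green_phase: none.
Union: none.

none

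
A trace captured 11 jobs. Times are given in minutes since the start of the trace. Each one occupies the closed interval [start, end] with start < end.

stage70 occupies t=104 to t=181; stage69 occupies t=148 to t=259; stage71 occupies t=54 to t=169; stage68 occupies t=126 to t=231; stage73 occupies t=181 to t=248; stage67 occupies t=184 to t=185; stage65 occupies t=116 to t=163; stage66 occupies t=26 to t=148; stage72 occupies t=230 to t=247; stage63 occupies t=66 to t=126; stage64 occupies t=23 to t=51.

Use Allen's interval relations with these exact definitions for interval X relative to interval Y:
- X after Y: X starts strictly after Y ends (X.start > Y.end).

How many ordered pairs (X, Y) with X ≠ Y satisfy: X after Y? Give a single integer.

25

Checking all 110 ordered pairs for relation 'after'; matching pairs in alphabetical order:
(stage63, stage64): stage63 after stage64 ✓
(stage65, stage64): stage65 after stage64 ✓
(stage67, stage63): stage67 after stage63 ✓
(stage67, stage64): stage67 after stage64 ✓
(stage67, stage65): stage67 after stage65 ✓
(stage67, stage66): stage67 after stage66 ✓
(stage67, stage70): stage67 after stage70 ✓
(stage67, stage71): stage67 after stage71 ✓
(stage68, stage64): stage68 after stage64 ✓
(stage69, stage63): stage69 after stage63 ✓
(stage69, stage64): stage69 after stage64 ✓
(stage70, stage64): stage70 after stage64 ✓
(stage71, stage64): stage71 after stage64 ✓
(stage72, stage63): stage72 after stage63 ✓
(stage72, stage64): stage72 after stage64 ✓
(stage72, stage65): stage72 after stage65 ✓
(stage72, stage66): stage72 after stage66 ✓
(stage72, stage67): stage72 after stage67 ✓
(stage72, stage70): stage72 after stage70 ✓
(stage72, stage71): stage72 after stage71 ✓
(stage73, stage63): stage73 after stage63 ✓
(stage73, stage64): stage73 after stage64 ✓
(stage73, stage65): stage73 after stage65 ✓
(stage73, stage66): stage73 after stage66 ✓
... plus 1 further pairs not listed.
Count: 25.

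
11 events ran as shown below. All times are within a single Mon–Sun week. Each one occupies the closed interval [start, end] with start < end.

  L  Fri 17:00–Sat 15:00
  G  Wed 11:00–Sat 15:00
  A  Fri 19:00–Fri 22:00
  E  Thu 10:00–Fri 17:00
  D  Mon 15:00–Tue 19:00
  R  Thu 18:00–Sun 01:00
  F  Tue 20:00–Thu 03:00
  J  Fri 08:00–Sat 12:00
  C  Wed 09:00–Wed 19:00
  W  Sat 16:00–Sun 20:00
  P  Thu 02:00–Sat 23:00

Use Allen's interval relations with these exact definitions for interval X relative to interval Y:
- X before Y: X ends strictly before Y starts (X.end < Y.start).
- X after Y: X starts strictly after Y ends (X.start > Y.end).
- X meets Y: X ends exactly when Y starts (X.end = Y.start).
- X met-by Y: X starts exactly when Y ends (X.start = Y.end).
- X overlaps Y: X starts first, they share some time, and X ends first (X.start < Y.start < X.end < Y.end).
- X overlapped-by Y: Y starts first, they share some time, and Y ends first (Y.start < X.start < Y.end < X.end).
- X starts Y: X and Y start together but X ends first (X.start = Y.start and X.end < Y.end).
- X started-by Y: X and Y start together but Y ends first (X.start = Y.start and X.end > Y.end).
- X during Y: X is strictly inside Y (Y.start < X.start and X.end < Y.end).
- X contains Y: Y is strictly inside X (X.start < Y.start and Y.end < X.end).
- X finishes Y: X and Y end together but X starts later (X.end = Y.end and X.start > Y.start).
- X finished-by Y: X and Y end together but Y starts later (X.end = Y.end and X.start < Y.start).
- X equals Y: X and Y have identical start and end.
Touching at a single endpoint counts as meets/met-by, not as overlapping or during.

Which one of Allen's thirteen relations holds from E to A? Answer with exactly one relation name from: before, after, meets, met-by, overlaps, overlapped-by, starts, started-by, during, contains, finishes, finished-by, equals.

E = [Thu 10:00, Fri 17:00]; A = [Fri 19:00, Fri 22:00].
Compare endpoints: E.start < A.start, E.start < A.end, E.end < A.start, E.end < A.end.
That pattern is 'before'.

before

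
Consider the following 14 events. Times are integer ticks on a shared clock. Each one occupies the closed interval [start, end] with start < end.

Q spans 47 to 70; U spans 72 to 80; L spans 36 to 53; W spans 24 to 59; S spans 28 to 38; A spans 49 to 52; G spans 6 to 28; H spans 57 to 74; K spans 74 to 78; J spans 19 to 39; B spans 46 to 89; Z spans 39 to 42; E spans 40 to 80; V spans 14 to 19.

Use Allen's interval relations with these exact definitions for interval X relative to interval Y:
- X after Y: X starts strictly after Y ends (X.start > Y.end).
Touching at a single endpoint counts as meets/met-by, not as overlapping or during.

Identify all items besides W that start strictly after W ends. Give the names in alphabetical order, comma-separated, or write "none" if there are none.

K, U

Target W = [24, 59].
A [49, 52] → during → no.
B [46, 89] → overlapped-by → no.
E [40, 80] → overlapped-by → no.
G [6, 28] → overlaps → no.
H [57, 74] → overlapped-by → no.
J [19, 39] → overlaps → no.
K [74, 78] → after → yes.
L [36, 53] → during → no.
Q [47, 70] → overlapped-by → no.
S [28, 38] → during → no.
U [72, 80] → after → yes.
V [14, 19] → before → no.
Z [39, 42] → during → no.
Result: K, U.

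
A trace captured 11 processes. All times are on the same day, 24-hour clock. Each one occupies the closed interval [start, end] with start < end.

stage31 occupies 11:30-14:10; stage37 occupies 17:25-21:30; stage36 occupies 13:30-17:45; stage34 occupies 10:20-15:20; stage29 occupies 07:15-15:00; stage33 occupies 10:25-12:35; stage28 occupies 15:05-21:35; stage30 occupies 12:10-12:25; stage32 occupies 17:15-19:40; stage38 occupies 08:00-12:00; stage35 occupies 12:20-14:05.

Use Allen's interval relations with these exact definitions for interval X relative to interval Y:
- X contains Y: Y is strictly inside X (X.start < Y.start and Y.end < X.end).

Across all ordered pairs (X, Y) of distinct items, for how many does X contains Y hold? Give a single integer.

Checking all 110 ordered pairs for relation 'contains'; matching pairs in alphabetical order:
(stage28, stage32): stage28 contains stage32 ✓
(stage28, stage37): stage28 contains stage37 ✓
(stage29, stage30): stage29 contains stage30 ✓
(stage29, stage31): stage29 contains stage31 ✓
(stage29, stage33): stage29 contains stage33 ✓
(stage29, stage35): stage29 contains stage35 ✓
(stage29, stage38): stage29 contains stage38 ✓
(stage31, stage30): stage31 contains stage30 ✓
(stage31, stage35): stage31 contains stage35 ✓
(stage33, stage30): stage33 contains stage30 ✓
(stage34, stage30): stage34 contains stage30 ✓
(stage34, stage31): stage34 contains stage31 ✓
(stage34, stage33): stage34 contains stage33 ✓
(stage34, stage35): stage34 contains stage35 ✓
Count: 14.

14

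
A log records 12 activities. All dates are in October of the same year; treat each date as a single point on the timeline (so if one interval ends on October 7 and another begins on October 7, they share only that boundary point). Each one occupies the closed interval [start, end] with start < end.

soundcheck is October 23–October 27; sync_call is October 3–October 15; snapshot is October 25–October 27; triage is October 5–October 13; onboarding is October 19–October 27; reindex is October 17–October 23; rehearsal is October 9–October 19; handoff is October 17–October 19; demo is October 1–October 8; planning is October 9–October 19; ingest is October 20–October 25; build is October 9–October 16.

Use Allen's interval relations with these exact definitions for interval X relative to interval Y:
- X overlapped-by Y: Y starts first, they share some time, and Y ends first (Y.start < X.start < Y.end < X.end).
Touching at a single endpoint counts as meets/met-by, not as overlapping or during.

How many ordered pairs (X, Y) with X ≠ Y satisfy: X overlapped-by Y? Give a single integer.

13

Checking all 132 ordered pairs for relation 'overlapped-by'; matching pairs in alphabetical order:
(build, sync_call): build overlapped-by sync_call ✓
(build, triage): build overlapped-by triage ✓
(ingest, reindex): ingest overlapped-by reindex ✓
(onboarding, reindex): onboarding overlapped-by reindex ✓
(planning, sync_call): planning overlapped-by sync_call ✓
(planning, triage): planning overlapped-by triage ✓
(rehearsal, sync_call): rehearsal overlapped-by sync_call ✓
(rehearsal, triage): rehearsal overlapped-by triage ✓
(reindex, planning): reindex overlapped-by planning ✓
(reindex, rehearsal): reindex overlapped-by rehearsal ✓
(soundcheck, ingest): soundcheck overlapped-by ingest ✓
(sync_call, demo): sync_call overlapped-by demo ✓
(triage, demo): triage overlapped-by demo ✓
Count: 13.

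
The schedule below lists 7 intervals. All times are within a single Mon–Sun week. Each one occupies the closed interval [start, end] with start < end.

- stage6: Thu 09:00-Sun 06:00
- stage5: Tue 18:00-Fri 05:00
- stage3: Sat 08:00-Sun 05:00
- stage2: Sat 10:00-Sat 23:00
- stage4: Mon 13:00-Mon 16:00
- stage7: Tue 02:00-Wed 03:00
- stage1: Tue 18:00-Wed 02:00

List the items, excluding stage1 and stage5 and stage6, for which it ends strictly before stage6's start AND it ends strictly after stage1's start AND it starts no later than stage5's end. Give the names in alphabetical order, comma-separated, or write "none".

Conditions: its end is strictly before stage6's start (X.end < Thu 09:00) AND its end is strictly after stage1's start (X.end > Tue 18:00) AND its start is no later than stage5's end (X.start <= Fri 05:00).
stage2: end Sat 23:00 < Thu 09:00? ✗; end Sat 23:00 > Tue 18:00? ✓; start Sat 10:00 <= Fri 05:00? ✗ → no.
stage3: end Sun 05:00 < Thu 09:00? ✗; end Sun 05:00 > Tue 18:00? ✓; start Sat 08:00 <= Fri 05:00? ✗ → no.
stage4: end Mon 16:00 < Thu 09:00? ✓; end Mon 16:00 > Tue 18:00? ✗; start Mon 13:00 <= Fri 05:00? ✓ → no.
stage7: end Wed 03:00 < Thu 09:00? ✓; end Wed 03:00 > Tue 18:00? ✓; start Tue 02:00 <= Fri 05:00? ✓ → yes.
Result: stage7.

stage7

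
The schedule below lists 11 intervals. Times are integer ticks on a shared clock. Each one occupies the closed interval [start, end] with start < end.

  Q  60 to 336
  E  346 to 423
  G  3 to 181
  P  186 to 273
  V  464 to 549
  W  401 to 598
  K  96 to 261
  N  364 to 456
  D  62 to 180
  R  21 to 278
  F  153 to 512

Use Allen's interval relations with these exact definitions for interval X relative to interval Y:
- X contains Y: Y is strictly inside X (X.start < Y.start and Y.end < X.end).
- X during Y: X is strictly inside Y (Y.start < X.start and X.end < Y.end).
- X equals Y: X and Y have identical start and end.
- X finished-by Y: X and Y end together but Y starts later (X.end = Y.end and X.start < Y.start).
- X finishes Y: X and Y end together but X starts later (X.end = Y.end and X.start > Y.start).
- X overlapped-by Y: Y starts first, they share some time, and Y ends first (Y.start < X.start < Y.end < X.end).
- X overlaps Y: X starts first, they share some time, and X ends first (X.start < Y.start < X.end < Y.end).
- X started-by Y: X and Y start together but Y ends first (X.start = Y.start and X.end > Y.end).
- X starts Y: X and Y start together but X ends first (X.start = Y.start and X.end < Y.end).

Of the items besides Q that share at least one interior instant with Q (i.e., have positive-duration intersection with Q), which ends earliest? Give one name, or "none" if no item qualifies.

Target Q = [60, 336].
D [62, 180] → during → candidate.
E [346, 423] → after → excluded.
F [153, 512] → overlapped-by → candidate.
G [3, 181] → overlaps → candidate.
K [96, 261] → during → candidate.
N [364, 456] → after → excluded.
P [186, 273] → during → candidate.
R [21, 278] → overlaps → candidate.
V [464, 549] → after → excluded.
W [401, 598] → after → excluded.
Among candidates, earliest end is 180 → D.

D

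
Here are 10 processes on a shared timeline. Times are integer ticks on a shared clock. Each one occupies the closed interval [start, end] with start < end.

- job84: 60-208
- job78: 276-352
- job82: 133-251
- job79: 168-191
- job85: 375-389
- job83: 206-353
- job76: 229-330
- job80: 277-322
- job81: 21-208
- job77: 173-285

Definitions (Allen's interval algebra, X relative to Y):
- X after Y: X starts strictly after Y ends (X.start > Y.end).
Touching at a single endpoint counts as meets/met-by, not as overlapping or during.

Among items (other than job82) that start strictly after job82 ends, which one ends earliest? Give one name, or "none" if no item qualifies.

Target job82 = [133, 251].
job76 [229, 330] → overlapped-by → excluded.
job77 [173, 285] → overlapped-by → excluded.
job78 [276, 352] → after → candidate.
job79 [168, 191] → during → excluded.
job80 [277, 322] → after → candidate.
job81 [21, 208] → overlaps → excluded.
job83 [206, 353] → overlapped-by → excluded.
job84 [60, 208] → overlaps → excluded.
job85 [375, 389] → after → candidate.
Among candidates, earliest end is 322 → job80.

job80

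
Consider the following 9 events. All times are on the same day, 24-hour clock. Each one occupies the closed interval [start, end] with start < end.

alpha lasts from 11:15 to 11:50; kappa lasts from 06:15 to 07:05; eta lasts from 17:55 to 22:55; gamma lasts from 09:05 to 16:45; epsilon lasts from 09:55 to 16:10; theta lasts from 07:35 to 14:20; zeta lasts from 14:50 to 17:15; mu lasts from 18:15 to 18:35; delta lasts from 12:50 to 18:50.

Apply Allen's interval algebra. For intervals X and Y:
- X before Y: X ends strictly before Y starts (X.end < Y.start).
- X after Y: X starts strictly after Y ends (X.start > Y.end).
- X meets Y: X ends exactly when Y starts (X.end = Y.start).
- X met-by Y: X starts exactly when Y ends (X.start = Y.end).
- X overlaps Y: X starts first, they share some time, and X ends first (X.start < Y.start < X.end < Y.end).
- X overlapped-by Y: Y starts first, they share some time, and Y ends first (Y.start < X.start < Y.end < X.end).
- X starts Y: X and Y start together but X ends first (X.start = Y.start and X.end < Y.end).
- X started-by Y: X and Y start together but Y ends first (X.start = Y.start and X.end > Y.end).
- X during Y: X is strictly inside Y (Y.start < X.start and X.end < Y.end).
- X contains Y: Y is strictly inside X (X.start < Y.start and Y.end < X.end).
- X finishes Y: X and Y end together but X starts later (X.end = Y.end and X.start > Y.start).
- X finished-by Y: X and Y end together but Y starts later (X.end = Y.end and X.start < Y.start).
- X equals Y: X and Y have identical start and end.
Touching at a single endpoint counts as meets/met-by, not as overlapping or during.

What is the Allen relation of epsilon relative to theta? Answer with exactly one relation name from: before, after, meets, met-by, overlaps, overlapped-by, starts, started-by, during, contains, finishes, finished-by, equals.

overlapped-by

epsilon = [09:55, 16:10]; theta = [07:35, 14:20].
Compare endpoints: epsilon.start > theta.start, epsilon.start < theta.end, epsilon.end > theta.start, epsilon.end > theta.end.
That pattern is 'overlapped-by'.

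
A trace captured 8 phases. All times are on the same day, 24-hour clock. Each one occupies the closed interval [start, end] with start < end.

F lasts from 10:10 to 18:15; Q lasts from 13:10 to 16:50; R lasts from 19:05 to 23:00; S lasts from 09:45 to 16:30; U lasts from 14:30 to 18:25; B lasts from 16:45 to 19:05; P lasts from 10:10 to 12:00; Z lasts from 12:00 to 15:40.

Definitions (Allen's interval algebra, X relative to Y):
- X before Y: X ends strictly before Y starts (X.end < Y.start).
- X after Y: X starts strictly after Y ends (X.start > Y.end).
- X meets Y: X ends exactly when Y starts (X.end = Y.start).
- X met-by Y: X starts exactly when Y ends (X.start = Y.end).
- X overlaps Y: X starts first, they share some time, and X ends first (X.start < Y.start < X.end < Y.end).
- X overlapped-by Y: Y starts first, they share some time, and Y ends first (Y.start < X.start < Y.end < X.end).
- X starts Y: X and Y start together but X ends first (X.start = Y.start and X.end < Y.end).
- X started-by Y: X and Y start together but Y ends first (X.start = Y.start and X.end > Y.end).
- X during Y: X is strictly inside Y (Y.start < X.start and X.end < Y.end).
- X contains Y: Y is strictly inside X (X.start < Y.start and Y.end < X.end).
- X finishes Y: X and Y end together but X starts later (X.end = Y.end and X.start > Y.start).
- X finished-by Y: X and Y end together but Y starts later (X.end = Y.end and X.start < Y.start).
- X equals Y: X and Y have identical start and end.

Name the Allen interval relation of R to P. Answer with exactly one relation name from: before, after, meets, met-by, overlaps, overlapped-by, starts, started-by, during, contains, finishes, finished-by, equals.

after

R = [19:05, 23:00]; P = [10:10, 12:00].
Compare endpoints: R.start > P.start, R.start > P.end, R.end > P.start, R.end > P.end.
That pattern is 'after'.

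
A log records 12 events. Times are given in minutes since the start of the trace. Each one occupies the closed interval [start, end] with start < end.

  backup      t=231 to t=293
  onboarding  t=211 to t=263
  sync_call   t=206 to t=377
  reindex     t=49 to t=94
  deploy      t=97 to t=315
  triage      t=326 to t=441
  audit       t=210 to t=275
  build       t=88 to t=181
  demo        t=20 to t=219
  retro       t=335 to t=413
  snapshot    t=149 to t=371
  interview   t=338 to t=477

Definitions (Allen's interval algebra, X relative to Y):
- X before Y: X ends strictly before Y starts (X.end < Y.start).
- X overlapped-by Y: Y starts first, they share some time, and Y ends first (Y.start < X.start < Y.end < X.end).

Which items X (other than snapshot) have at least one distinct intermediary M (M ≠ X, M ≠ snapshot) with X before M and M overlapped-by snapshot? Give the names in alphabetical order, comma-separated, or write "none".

audit, backup, build, demo, deploy, onboarding, reindex

Target snapshot = [t=149, t=371].
Intermediaries M with M overlapped-by snapshot: interview, retro, sync_call, triage.
Via interview — items with X before interview: audit, backup, build, demo, deploy, onboarding, reindex.
Via retro — items with X before retro: audit, backup, build, demo, deploy, onboarding, reindex.
Via sync_call — items with X before sync_call: build, reindex.
Via triage — items with X before triage: audit, backup, build, demo, deploy, onboarding, reindex.
Union: audit, backup, build, demo, deploy, onboarding, reindex.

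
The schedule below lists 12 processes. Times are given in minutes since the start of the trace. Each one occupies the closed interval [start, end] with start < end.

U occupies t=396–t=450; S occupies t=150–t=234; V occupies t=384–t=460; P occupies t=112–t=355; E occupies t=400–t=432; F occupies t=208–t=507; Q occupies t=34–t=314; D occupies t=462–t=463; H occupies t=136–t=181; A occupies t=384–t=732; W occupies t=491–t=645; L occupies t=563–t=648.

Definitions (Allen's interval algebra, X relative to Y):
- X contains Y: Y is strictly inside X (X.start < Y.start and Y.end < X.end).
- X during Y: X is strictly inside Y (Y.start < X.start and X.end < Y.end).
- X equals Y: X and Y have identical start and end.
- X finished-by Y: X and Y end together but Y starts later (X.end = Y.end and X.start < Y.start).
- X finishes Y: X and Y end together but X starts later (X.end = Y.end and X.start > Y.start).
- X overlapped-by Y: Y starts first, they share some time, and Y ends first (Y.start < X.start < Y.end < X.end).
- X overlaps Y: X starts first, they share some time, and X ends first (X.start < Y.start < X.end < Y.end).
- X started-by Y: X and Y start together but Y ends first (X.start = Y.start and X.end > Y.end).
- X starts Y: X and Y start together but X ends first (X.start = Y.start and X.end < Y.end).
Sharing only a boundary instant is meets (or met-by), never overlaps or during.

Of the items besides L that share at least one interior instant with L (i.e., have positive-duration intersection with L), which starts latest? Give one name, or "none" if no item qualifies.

W

Target L = [t=563, t=648].
A [t=384, t=732] → contains → candidate.
D [t=462, t=463] → before → excluded.
E [t=400, t=432] → before → excluded.
F [t=208, t=507] → before → excluded.
H [t=136, t=181] → before → excluded.
P [t=112, t=355] → before → excluded.
Q [t=34, t=314] → before → excluded.
S [t=150, t=234] → before → excluded.
U [t=396, t=450] → before → excluded.
V [t=384, t=460] → before → excluded.
W [t=491, t=645] → overlaps → candidate.
Among candidates, latest start is t=491 → W.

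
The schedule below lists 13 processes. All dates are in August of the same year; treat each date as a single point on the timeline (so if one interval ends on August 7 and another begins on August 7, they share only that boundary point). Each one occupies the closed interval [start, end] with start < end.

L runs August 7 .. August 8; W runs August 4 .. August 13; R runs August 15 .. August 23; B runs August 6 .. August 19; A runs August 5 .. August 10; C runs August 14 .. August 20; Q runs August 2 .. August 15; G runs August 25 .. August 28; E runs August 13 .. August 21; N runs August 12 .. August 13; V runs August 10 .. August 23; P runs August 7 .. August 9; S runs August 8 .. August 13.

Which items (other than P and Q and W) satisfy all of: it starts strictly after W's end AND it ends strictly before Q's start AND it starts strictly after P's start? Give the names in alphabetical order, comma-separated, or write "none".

Conditions: its start is strictly after W's end (X.start > August 13) AND its end is strictly before Q's start (X.end < August 2) AND its start is strictly after P's start (X.start > August 7).
A: start August 5 > August 13? ✗; end August 10 < August 2? ✗; start August 5 > August 7? ✗ → no.
B: start August 6 > August 13? ✗; end August 19 < August 2? ✗; start August 6 > August 7? ✗ → no.
C: start August 14 > August 13? ✓; end August 20 < August 2? ✗; start August 14 > August 7? ✓ → no.
E: start August 13 > August 13? ✗; end August 21 < August 2? ✗; start August 13 > August 7? ✓ → no.
G: start August 25 > August 13? ✓; end August 28 < August 2? ✗; start August 25 > August 7? ✓ → no.
L: start August 7 > August 13? ✗; end August 8 < August 2? ✗; start August 7 > August 7? ✗ → no.
N: start August 12 > August 13? ✗; end August 13 < August 2? ✗; start August 12 > August 7? ✓ → no.
R: start August 15 > August 13? ✓; end August 23 < August 2? ✗; start August 15 > August 7? ✓ → no.
S: start August 8 > August 13? ✗; end August 13 < August 2? ✗; start August 8 > August 7? ✓ → no.
V: start August 10 > August 13? ✗; end August 23 < August 2? ✗; start August 10 > August 7? ✓ → no.
Result: none.

none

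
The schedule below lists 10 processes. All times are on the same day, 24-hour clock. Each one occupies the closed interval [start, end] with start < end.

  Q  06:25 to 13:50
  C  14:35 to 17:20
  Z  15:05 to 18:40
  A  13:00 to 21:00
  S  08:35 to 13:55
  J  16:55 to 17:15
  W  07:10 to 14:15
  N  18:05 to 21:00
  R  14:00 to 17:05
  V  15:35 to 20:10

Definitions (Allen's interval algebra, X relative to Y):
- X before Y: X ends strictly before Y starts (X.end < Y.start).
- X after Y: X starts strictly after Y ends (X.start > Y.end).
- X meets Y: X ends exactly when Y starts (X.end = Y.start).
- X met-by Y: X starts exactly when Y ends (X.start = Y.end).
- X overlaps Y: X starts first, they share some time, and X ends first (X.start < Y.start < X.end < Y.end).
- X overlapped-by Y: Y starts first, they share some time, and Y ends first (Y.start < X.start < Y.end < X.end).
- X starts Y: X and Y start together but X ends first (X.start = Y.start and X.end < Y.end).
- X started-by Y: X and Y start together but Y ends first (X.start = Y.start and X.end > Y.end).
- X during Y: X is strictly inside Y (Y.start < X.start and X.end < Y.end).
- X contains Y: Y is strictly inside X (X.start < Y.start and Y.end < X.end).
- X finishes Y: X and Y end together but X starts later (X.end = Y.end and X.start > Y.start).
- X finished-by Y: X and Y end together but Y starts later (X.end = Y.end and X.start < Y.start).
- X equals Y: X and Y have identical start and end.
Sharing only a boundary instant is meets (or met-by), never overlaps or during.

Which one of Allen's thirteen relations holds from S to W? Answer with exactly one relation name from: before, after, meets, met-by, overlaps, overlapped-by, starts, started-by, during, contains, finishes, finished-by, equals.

during

S = [08:35, 13:55]; W = [07:10, 14:15].
Compare endpoints: S.start > W.start, S.start < W.end, S.end > W.start, S.end < W.end.
That pattern is 'during'.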